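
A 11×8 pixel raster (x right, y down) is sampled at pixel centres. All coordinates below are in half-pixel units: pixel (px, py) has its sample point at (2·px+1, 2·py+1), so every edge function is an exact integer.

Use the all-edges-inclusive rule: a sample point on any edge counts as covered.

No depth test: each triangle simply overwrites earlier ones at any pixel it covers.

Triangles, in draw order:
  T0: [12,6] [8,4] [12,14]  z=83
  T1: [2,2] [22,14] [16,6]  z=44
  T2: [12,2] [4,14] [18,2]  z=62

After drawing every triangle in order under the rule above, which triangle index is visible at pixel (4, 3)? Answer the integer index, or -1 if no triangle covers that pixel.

T0:
  2·area = 32  (B↔C swapped to make it positive)
  edge (12, 6)→(12, 14): d=(0,8) inclusive
  edge (12, 14)→(8, 4): d=(-4,-10) inclusive
  edge (8, 4)→(12, 6): d=(4,2) inclusive
    (4,2)@(9, 5): e=[24,6,2] → █
    (5,2)@(11, 5): e=[8,26,-2] → ·
    (4,3)@(9, 7): e=[24,-2,10] → ·
    (5,3)@(11, 7): e=[8,18,6] → █
    (6,3)@(13, 7): e=[-8,38,2] → ·
    (5,4)@(11, 9): e=[8,10,14] → █
    (6,4)@(13, 9): e=[-8,30,10] → ·
    (5,5)@(11, 11): e=[8,2,22] → █
    (6,5)@(13, 11): e=[-8,22,18] → ·
    (5,6)@(11, 13): e=[8,-6,30] → ·
  covered (4 px):
    · · · · · · · · · · ·
    · · · · · · · · · · ·
    · · · · █ · · · · · ·
    · · · · · █ · · · · ·
    · · · · · █ · · · · ·
    · · · · · █ · · · · ·
    · · · · · · · · · · ·
    · · · · · · · · · · ·
T1:
  2·area = 88  (B↔C swapped to make it positive)
  edge (2, 2)→(16, 6): d=(14,4) inclusive
  edge (16, 6)→(22, 14): d=(6,8) inclusive
  edge (22, 14)→(2, 2): d=(-20,-12) inclusive
    (2,1)@(5, 3): e=[2,70,16] → █
    (3,1)@(7, 3): e=[-6,54,40] → ·
    (2,2)@(5, 5): e=[30,82,-24] → ·
    (3,2)@(7, 5): e=[22,66,0] → █  [on edge]
    (4,2)@(9, 5): e=[14,50,24] → █
    (5,2)@(11, 5): e=[6,34,48] → █
    (6,2)@(13, 5): e=[-2,18,72] → ·
    (3,3)@(7, 7): e=[50,78,-40] → ·
    (4,3)@(9, 7): e=[42,62,-16] → ·
    (5,3)@(11, 7): e=[34,46,8] → █
    (6,3)@(13, 7): e=[26,30,32] → █
    (7,3)@(15, 7): e=[18,14,56] → █
    (8,5)@(17, 11): e=[66,22,0] → █  [on edge]
  covered (12 px):
    · · · · · · · · · · ·
    · · █ · · · · · · · ·
    · · · █ █ █ · · · · ·
    · · · · · █ █ █ · · ·
    · · · · · · · █ █ · ·
    · · · · · · · · █ █ ·
    · · · · · · · · · · █
    · · · · · · · · · · ·
T2:
  2·area = 72  (B↔C swapped to make it positive)
  edge (12, 2)→(18, 2): d=(6,0) inclusive
  edge (18, 2)→(4, 14): d=(-14,12) inclusive
  edge (4, 14)→(12, 2): d=(8,-12) inclusive
    (6,1)@(13, 3): e=[6,46,20] → █
    (7,1)@(15, 3): e=[6,22,44] → █
    (8,1)@(17, 3): e=[6,-2,68] → ·
    (5,2)@(11, 5): e=[18,42,12] → █
    (7,2)@(15, 5): e=[18,-6,60] → ·
    (4,3)@(9, 7): e=[30,38,4] → █
    (6,3)@(13, 7): e=[30,-10,52] → ·
    (4,4)@(9, 9): e=[42,10,20] → █
    (5,4)@(11, 9): e=[42,-14,44] → ·
    (3,5)@(7, 11): e=[54,6,12] → █
    (4,5)@(9, 11): e=[54,-18,36] → ·
    (2,6)@(5, 13): e=[66,2,4] → █
  covered (9 px):
    · · · · · · · · · · ·
    · · · · · · █ █ · · ·
    · · · · · █ █ · · · ·
    · · · · █ █ · · · · ·
    · · · · █ · · · · · ·
    · · · █ · · · · · · ·
    · · █ · · · · · · · ·
    · · · · · · · · · · ·

Z-buffer (winner per pixel, '.' = empty):
  . . . . . . . . . . .
  . . 1 . . . 2 2 . . .
  . . . 1 1 2 2 . . . .
  . . . . 2 2 1 1 . . .
  . . . . 2 0 . 1 1 . .
  . . . 2 . 0 . . 1 1 .
  . . 2 . . . . . . . 1
  . . . . . . . . . . .

Final: 2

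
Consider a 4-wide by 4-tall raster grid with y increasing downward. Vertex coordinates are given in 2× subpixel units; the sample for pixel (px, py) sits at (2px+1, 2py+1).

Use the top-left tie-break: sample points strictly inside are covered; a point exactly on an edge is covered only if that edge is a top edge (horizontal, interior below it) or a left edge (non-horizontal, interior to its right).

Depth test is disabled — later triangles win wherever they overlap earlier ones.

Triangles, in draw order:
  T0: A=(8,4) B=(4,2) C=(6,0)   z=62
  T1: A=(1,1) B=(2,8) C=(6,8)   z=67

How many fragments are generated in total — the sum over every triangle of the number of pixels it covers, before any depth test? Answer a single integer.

T0:
  2·area = 12
  edge (8, 4)→(4, 2): d=(-4,-2) top-left  bias=+0
  edge (4, 2)→(6, 0): d=(2,-2) top-left  bias=+0
  edge (6, 0)→(8, 4): d=(2,4) right/bottom  bias=-1
    (2,0)@(5, 1): e=[6,0,6] → █  [on edge]
    (3,0)@(7, 1): e=[10,4,-2] → ·
    (1,1)@(3, 3): e=[-6,0,18] → ·  [on edge]
    (2,1)@(5, 3): e=[-2,4,10] → ·
    (3,1)@(7, 3): e=[2,8,2] → █
    (0,2)@(1, 5): e=[-18,0,30] → ·  [on edge]
    (3,2)@(7, 5): e=[-6,12,6] → ·
  covered (2 px):
    · · █ ·
    · · · █
    · · · ·
    · · · ·
T1:
  2·area = 28  (B↔C swapped to make it positive)
  edge (1, 1)→(6, 8): d=(5,7) right/bottom  bias=-1
  edge (6, 8)→(2, 8): d=(-4,0) right/bottom  bias=-1
  edge (2, 8)→(1, 1): d=(-1,-7) top-left  bias=+0
    (0,0)@(1, 1): e=[0,28,0] → ·  [on edge]
    (1,2)@(3, 5): e=[6,12,10] → █
    (2,2)@(5, 5): e=[-8,12,24] → ·
    (1,3)@(3, 7): e=[16,4,8] → █
    (2,3)@(5, 7): e=[2,4,22] → █
    (3,3)@(7, 7): e=[-12,4,36] → ·
  covered (3 px):
    · · · ·
    · · · ·
    · █ · ·
    · █ █ ·

Result: 5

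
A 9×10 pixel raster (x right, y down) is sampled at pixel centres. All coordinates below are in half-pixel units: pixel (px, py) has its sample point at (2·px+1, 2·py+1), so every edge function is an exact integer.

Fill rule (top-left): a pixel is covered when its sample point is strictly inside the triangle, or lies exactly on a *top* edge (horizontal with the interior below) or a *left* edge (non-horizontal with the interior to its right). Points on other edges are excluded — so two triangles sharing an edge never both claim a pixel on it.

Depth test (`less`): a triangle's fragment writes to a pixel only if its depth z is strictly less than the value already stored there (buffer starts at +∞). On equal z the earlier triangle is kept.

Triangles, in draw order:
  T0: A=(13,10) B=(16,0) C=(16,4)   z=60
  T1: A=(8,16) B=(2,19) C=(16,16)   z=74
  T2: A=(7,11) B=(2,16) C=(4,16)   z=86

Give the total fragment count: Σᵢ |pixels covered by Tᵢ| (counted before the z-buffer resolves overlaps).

T0:
  2·area = 12
  edge (13, 10)→(16, 0): d=(3,-10) top-left  bias=+0
  edge (16, 0)→(16, 4): d=(0,4) right/bottom  bias=-1
  edge (16, 4)→(13, 10): d=(-3,6) right/bottom  bias=-1
    (7,2)@(15, 5): e=[5,4,3] → █
    (8,2)@(17, 5): e=[25,-4,-9] → ·
    (7,3)@(15, 7): e=[11,4,-3] → ·
  covered (1 px):
    · · · · · · · · ·
    · · · · · · · · ·
    · · · · · · · █ ·
    · · · · · · · · ·
    · · · · · · · · ·
    · · · · · · · · ·
    · · · · · · · · ·
    · · · · · · · · ·
    · · · · · · · · ·
    · · · · · · · · ·
T1:
  2·area = 24  (B↔C swapped to make it positive)
  edge (8, 16)→(16, 16): d=(8,0) top-left  bias=+0
  edge (16, 16)→(2, 19): d=(-14,3) right/bottom  bias=-1
  edge (2, 19)→(8, 16): d=(6,-3) top-left  bias=+0
    (3,8)@(7, 17): e=[8,13,3] → █
    (4,8)@(9, 17): e=[8,7,9] → █
    (5,8)@(11, 17): e=[8,1,15] → █
    (6,8)@(13, 17): e=[8,-5,21] → ·
    (3,9)@(7, 19): e=[24,-15,15] → ·
    (4,9)@(9, 19): e=[24,-21,21] → ·
    (5,9)@(11, 19): e=[24,-27,27] → ·
  covered (3 px):
    · · · · · · · · ·
    · · · · · · · · ·
    · · · · · · · · ·
    · · · · · · · · ·
    · · · · · · · · ·
    · · · · · · · · ·
    · · · · · · · · ·
    · · · · · · · · ·
    · · · █ █ █ · · ·
    · · · · · · · · ·
T2:
  2·area = 10  (B↔C swapped to make it positive)
  edge (7, 11)→(4, 16): d=(-3,5) right/bottom  bias=-1
  edge (4, 16)→(2, 16): d=(-2,0) right/bottom  bias=-1
  edge (2, 16)→(7, 11): d=(5,-5) top-left  bias=+0
    (6,0)@(13, 1): e=[0,30,-20] → ·  [on edge]
    (8,0)@(17, 1): e=[-20,30,0] → ·  [on edge]
    (7,1)@(15, 3): e=[-16,26,0] → ·  [on edge]
    (6,2)@(13, 5): e=[-12,22,0] → ·  [on edge]
    (5,3)@(11, 7): e=[-8,18,0] → ·  [on edge]
    (4,4)@(9, 9): e=[-4,14,0] → ·  [on edge]
    (3,5)@(7, 11): e=[0,10,0] → ·  [on edge]
    (2,6)@(5, 13): e=[4,6,0] → █  [on edge]
    (3,6)@(7, 13): e=[-6,6,10] → ·
    (1,7)@(3, 15): e=[8,2,0] → █  [on edge]
    (2,7)@(5, 15): e=[-2,2,10] → ·
    (0,8)@(1, 17): e=[12,-2,0] → ·  [on edge]
  covered (2 px):
    · · · · · · · · ·
    · · · · · · · · ·
    · · · · · · · · ·
    · · · · · · · · ·
    · · · · · · · · ·
    · · · · · · · · ·
    · · █ · · · · · ·
    · █ · · · · · · ·
    · · · · · · · · ·
    · · · · · · · · ·

Final: 6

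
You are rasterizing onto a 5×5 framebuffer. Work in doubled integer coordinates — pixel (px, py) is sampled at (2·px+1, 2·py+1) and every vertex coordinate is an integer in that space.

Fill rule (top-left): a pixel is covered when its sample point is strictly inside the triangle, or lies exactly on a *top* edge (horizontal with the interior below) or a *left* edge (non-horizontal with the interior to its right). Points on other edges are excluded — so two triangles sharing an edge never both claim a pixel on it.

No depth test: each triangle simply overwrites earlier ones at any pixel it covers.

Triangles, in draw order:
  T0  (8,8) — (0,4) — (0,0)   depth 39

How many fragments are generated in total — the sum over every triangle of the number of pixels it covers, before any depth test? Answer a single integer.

T0:
  2·area = 32
  edge (8, 8)→(0, 4): d=(-8,-4) top-left  bias=+0
  edge (0, 4)→(0, 0): d=(0,-4) top-left  bias=+0
  edge (0, 0)→(8, 8): d=(8,8) right/bottom  bias=-1
    (0,0)@(1, 1): e=[28,4,0] → .  [on edge]
    (0,1)@(1, 3): e=[12,4,16] → X
    (1,1)@(3, 3): e=[20,12,0] → .  [on edge]
    (0,2)@(1, 5): e=[-4,4,32] → .
    (1,2)@(3, 5): e=[4,12,16] → X
    (2,2)@(5, 5): e=[12,20,0] → .  [on edge]
    (1,3)@(3, 7): e=[-12,12,32] → .
    (3,3)@(7, 7): e=[4,28,0] → .  [on edge]
    (4,4)@(9, 9): e=[-4,36,0] → .  [on edge]
  covered (2 px):
    . . . . .
    X . . . .
    . X . . .
    . . . . .
    . . . . .

Result: 2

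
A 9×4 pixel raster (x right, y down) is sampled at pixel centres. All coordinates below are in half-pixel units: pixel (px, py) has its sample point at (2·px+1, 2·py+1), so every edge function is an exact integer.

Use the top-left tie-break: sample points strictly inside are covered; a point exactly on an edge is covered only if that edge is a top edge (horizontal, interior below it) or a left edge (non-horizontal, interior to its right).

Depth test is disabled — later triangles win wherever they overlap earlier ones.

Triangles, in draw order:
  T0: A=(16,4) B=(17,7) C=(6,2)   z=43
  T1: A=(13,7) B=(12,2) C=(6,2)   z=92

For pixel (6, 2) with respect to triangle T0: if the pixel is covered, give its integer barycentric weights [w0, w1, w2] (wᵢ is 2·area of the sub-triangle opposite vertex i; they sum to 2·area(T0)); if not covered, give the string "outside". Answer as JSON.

T0:
  2·area = 28
  edge (16, 4)→(17, 7): d=(1,3) right/bottom  bias=-1
  edge (17, 7)→(6, 2): d=(-11,-5) top-left  bias=+0
  edge (6, 2)→(16, 4): d=(10,2) right/bottom  bias=-1
    (0,0)@(1, 1): e=[42,-14,0] → ·  [on edge]
    (7,0)@(15, 1): e=[0,56,-28] → ·  [on edge]
    (4,1)@(9, 3): e=[20,4,4] → █
    (5,1)@(11, 3): e=[14,14,0] → ·  [on edge]
    (4,2)@(9, 5): e=[22,-18,24] → ·
    (6,2)@(13, 5): e=[10,2,16] → █
    (7,2)@(15, 5): e=[4,12,12] → █
    (8,2)@(17, 5): e=[-2,22,8] → ·
    (6,3)@(13, 7): e=[12,-20,36] → ·
    (7,3)@(15, 7): e=[6,-10,32] → ·
    (8,3)@(17, 7): e=[0,0,28] → ·  [on edge]
  covered (3 px):
    · · · · · · · · ·
    · · · · █ · · · ·
    · · · · · · █ █ ·
    · · · · · · · · ·
T1:
  2·area = 30  (B↔C swapped to make it positive)
  edge (13, 7)→(6, 2): d=(-7,-5) top-left  bias=+0
  edge (6, 2)→(12, 2): d=(6,0) top-left  bias=+0
  edge (12, 2)→(13, 7): d=(1,5) right/bottom  bias=-1
    (4,1)@(9, 3): e=[8,6,16] → █
    (5,1)@(11, 3): e=[18,6,6] → █
    (6,1)@(13, 3): e=[28,6,-4] → ·
    (4,2)@(9, 5): e=[-6,18,18] → ·
    (5,2)@(11, 5): e=[4,18,8] → █
    (6,2)@(13, 5): e=[14,18,-2] → ·
    (5,3)@(11, 7): e=[-10,30,10] → ·
    (6,3)@(13, 7): e=[0,30,0] → ·  [on edge]
  covered (3 px):
    · · · · · · · · ·
    · · · · █ █ · · ·
    · · · · · █ · · ·
    · · · · · · · · ·

Answer: [2,16,10]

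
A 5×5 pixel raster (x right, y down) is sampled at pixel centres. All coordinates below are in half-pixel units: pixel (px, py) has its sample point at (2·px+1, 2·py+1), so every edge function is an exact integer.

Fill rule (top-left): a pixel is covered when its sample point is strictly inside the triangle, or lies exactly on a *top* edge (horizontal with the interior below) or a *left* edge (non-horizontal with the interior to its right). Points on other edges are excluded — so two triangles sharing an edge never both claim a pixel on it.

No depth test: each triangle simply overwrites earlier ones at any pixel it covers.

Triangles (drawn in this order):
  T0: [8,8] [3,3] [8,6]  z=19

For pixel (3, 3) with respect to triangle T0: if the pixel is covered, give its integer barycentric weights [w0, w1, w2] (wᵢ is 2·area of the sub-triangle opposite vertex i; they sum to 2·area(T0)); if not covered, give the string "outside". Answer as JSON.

T0:
  2·area = 10
  edge (8, 8)→(3, 3): d=(-5,-5) top-left  bias=+0
  edge (3, 3)→(8, 6): d=(5,3) right/bottom  bias=-1
  edge (8, 6)→(8, 8): d=(0,2) right/bottom  bias=-1
    (0,0)@(1, 1): e=[0,-4,14] → .  [on edge]
    (1,1)@(3, 3): e=[0,0,10] → .  [on edge]
    (2,2)@(5, 5): e=[0,4,6] → X  [on edge]
    (3,2)@(7, 5): e=[10,-2,2] → .
    (2,3)@(5, 7): e=[-10,14,6] → .
    (3,3)@(7, 7): e=[0,8,2] → X  [on edge]
    (4,3)@(9, 7): e=[10,2,-2] → .
    (3,4)@(7, 9): e=[-10,18,2] → .
    (4,4)@(9, 9): e=[0,12,-2] → .  [on edge]
  covered (2 px):
    . . . . .
    . . . . .
    . . X . .
    . . . X .
    . . . . .

Result: [8,2,0]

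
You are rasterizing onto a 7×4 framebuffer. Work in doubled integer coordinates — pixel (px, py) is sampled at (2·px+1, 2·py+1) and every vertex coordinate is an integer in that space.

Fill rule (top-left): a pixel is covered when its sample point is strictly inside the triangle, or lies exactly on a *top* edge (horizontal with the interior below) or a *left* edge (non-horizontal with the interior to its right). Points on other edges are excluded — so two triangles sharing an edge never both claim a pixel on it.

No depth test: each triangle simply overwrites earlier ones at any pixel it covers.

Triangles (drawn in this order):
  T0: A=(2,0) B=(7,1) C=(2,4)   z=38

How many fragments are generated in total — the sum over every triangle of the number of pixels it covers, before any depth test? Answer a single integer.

T0:
  2·area = 20
  edge (2, 0)→(7, 1): d=(5,1) right/bottom  bias=-1
  edge (7, 1)→(2, 4): d=(-5,3) right/bottom  bias=-1
  edge (2, 4)→(2, 0): d=(0,-4) top-left  bias=+0
    (1,0)@(3, 1): e=[4,12,4] → █
    (2,0)@(5, 1): e=[2,6,12] → █
    (3,0)@(7, 1): e=[0,0,20] → ·  [on edge]
    (1,1)@(3, 3): e=[14,2,4] → █
    (2,1)@(5, 3): e=[12,-4,12] → ·
    (1,2)@(3, 5): e=[24,-8,4] → ·
  covered (3 px):
    · █ █ · · · ·
    · █ · · · · ·
    · · · · · · ·
    · · · · · · ·

Final: 3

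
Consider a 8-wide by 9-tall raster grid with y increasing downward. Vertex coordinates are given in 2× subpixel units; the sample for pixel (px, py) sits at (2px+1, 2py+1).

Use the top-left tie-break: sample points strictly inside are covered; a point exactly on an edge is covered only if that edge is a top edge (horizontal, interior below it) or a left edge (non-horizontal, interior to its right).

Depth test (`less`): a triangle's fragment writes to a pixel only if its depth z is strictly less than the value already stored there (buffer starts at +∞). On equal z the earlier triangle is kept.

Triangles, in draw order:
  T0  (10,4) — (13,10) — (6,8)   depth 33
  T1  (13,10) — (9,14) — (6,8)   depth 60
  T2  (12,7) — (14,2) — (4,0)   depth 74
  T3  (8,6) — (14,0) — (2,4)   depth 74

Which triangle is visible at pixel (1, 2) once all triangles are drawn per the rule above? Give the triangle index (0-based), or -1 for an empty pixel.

T0:
  2·area = 36
  edge (10, 4)→(13, 10): d=(3,6) right/bottom  bias=-1
  edge (13, 10)→(6, 8): d=(-7,-2) top-left  bias=+0
  edge (6, 8)→(10, 4): d=(4,-4) top-left  bias=+0
    (6,0)@(13, 1): e=[-27,63,0] → ·  [on edge]
    (5,1)@(11, 3): e=[-9,45,0] → ·  [on edge]
    (4,2)@(9, 5): e=[9,27,0] → █  [on edge]
    (5,2)@(11, 5): e=[-3,31,8] → ·
    (3,3)@(7, 7): e=[27,9,0] → █  [on edge]
    (5,3)@(11, 7): e=[3,17,16] → █
    (6,3)@(13, 7): e=[-9,21,24] → ·
    (2,4)@(5, 9): e=[45,-9,0] → ·  [on edge]
    (3,4)@(7, 9): e=[33,-5,8] → ·
    (4,4)@(9, 9): e=[21,-1,16] → ·
    (5,4)@(11, 9): e=[9,3,24] → █
    (6,4)@(13, 9): e=[-3,7,32] → ·
    (1,5)@(3, 11): e=[63,-27,0] → ·  [on edge]
    (0,6)@(1, 13): e=[81,-45,0] → ·  [on edge]
  covered (5 px):
    · · · · · · · ·
    · · · · · · · ·
    · · · · █ · · ·
    · · · █ █ █ · ·
    · · · · · █ · ·
    · · · · · · · ·
    · · · · · · · ·
    · · · · · · · ·
    · · · · · · · ·
T1:
  2·area = 36
  edge (13, 10)→(9, 14): d=(-4,4) right/bottom  bias=-1
  edge (9, 14)→(6, 8): d=(-3,-6) top-left  bias=+0
  edge (6, 8)→(13, 10): d=(7,2) right/bottom  bias=-1
    (3,4)@(7, 9): e=[28,3,5] → █
    (4,4)@(9, 9): e=[20,15,1] → █
    (5,4)@(11, 9): e=[12,27,-3] → ·
    (3,5)@(7, 11): e=[20,-3,19] → ·
    (4,5)@(9, 11): e=[12,9,15] → █
    (5,5)@(11, 11): e=[4,21,11] → █
    (6,5)@(13, 11): e=[-4,33,7] → ·
    (4,6)@(9, 13): e=[4,3,29] → █
    (5,6)@(11, 13): e=[-4,15,25] → ·
    (4,7)@(9, 15): e=[-4,-3,43] → ·
  covered (5 px):
    · · · · · · · ·
    · · · · · · · ·
    · · · · · · · ·
    · · · · · · · ·
    · · · █ █ · · ·
    · · · · █ █ · ·
    · · · · █ · · ·
    · · · · · · · ·
    · · · · · · · ·
T2:
  2·area = 54  (B↔C swapped to make it positive)
  edge (12, 7)→(4, 0): d=(-8,-7) top-left  bias=+0
  edge (4, 0)→(14, 2): d=(10,2) right/bottom  bias=-1
  edge (14, 2)→(12, 7): d=(-2,5) right/bottom  bias=-1
    (3,0)@(7, 1): e=[13,4,37] → █
    (4,0)@(9, 1): e=[27,0,27] → ·  [on edge]
    (3,1)@(7, 3): e=[-3,24,33] → ·
    (4,1)@(9, 3): e=[11,20,23] → █
    (5,1)@(11, 3): e=[25,16,13] → █
    (6,1)@(13, 3): e=[39,12,3] → █
    (7,1)@(15, 3): e=[53,8,-7] → ·
    (4,2)@(9, 5): e=[-5,40,19] → ·
    (5,2)@(11, 5): e=[9,36,9] → █
    (6,2)@(13, 5): e=[23,32,-1] → ·
    (5,3)@(11, 7): e=[-7,56,5] → ·
  covered (5 px):
    · · · █ · · · ·
    · · · · █ █ █ ·
    · · · · · █ · ·
    · · · · · · · ·
    · · · · · · · ·
    · · · · · · · ·
    · · · · · · · ·
    · · · · · · · ·
    · · · · · · · ·
T3:
  2·area = 48  (B↔C swapped to make it positive)
  edge (8, 6)→(2, 4): d=(-6,-2) top-left  bias=+0
  edge (2, 4)→(14, 0): d=(12,-4) top-left  bias=+0
  edge (14, 0)→(8, 6): d=(-6,6) right/bottom  bias=-1
    (5,0)@(11, 1): e=[36,0,12] → █  [on edge]
    (6,0)@(13, 1): e=[40,8,0] → ·  [on edge]
    (2,1)@(5, 3): e=[12,0,36] → █  [on edge]
    (3,1)@(7, 3): e=[16,8,24] → █
    (4,1)@(9, 3): e=[20,16,12] → █
    (5,1)@(11, 3): e=[24,24,0] → ·  [on edge]
    (2,2)@(5, 5): e=[0,24,24] → █  [on edge]
    (4,2)@(9, 5): e=[8,40,0] → ·  [on edge]
    (2,3)@(5, 7): e=[-12,48,12] → ·
    (3,3)@(7, 7): e=[-8,56,0] → ·  [on edge]
    (5,3)@(11, 7): e=[0,72,-24] → ·  [on edge]
    (2,4)@(5, 9): e=[-24,72,0] → ·  [on edge]
    (1,5)@(3, 11): e=[-40,88,0] → ·  [on edge]
    (0,6)@(1, 13): e=[-56,104,0] → ·  [on edge]
  covered (6 px):
    · · · · · █ · ·
    · · █ █ █ · · ·
    · · █ █ · · · ·
    · · · · · · · ·
    · · · · · · · ·
    · · · · · · · ·
    · · · · · · · ·
    · · · · · · · ·
    · · · · · · · ·

Z-buffer (winner per pixel, '.' = empty):
  . . . 2 . 3 . .
  . . 3 3 2 2 2 .
  . . 3 3 0 2 . .
  . . . 0 0 0 . .
  . . . 1 1 0 . .
  . . . . 1 1 . .
  . . . . 1 . . .
  . . . . . . . .
  . . . . . . . .

Answer: -1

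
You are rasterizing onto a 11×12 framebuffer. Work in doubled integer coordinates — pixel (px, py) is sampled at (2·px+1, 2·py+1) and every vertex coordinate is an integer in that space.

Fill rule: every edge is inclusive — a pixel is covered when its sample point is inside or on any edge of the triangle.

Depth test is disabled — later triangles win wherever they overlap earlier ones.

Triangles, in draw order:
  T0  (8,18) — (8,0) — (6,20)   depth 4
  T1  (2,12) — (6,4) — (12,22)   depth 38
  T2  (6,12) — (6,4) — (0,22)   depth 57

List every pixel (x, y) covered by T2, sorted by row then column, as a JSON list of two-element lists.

T0:
  2·area = 36  (B↔C swapped to make it positive)
  edge (8, 18)→(6, 20): d=(-2,2) inclusive
  edge (6, 20)→(8, 0): d=(2,-20) inclusive
  edge (8, 0)→(8, 18): d=(0,18) inclusive
    (10,2)@(21, 5): e=[0,270,-234] → ·  [on edge]
    (9,3)@(19, 7): e=[0,234,-198] → ·  [on edge]
    (8,4)@(17, 9): e=[0,198,-162] → ·  [on edge]
    (3,5)@(7, 11): e=[16,2,18] → █
    (4,5)@(9, 11): e=[12,42,-18] → ·
    (7,5)@(15, 11): e=[0,162,-126] → ·  [on edge]
    (3,6)@(7, 13): e=[12,6,18] → █
    (4,6)@(9, 13): e=[8,46,-18] → ·
    (6,6)@(13, 13): e=[0,126,-90] → ·  [on edge]
    (3,7)@(7, 15): e=[8,10,18] → █
    (4,7)@(9, 15): e=[4,50,-18] → ·
    (5,7)@(11, 15): e=[0,90,-54] → ·  [on edge]
    (4,8)@(9, 17): e=[0,54,-18] → ·  [on edge]
    (3,9)@(7, 19): e=[0,18,18] → █  [on edge]
    (2,10)@(5, 21): e=[0,-18,54] → ·  [on edge]
    (1,11)@(3, 23): e=[0,-54,90] → ·  [on edge]
  covered (5 px):
    · · · · · · · · · · ·
    · · · · · · · · · · ·
    · · · · · · · · · · ·
    · · · · · · · · · · ·
    · · · · · · · · · · ·
    · · · █ · · · · · · ·
    · · · █ · · · · · · ·
    · · · █ · · · · · · ·
    · · · █ · · · · · · ·
    · · · █ · · · · · · ·
    · · · · · · · · · · ·
    · · · · · · · · · · ·
T1:
  2·area = 120
  edge (2, 12)→(6, 4): d=(4,-8) inclusive
  edge (6, 4)→(12, 22): d=(6,18) inclusive
  edge (12, 22)→(2, 12): d=(-10,-10) inclusive
    (2,0)@(5, 1): e=[-20,0,140] → ·  [on edge]
    (2,3)@(5, 7): e=[4,36,80] → █
    (3,3)@(7, 7): e=[20,0,100] → █  [on edge]
    (4,3)@(9, 7): e=[36,-36,120] → ·
    (2,4)@(5, 9): e=[12,48,60] → █
    (4,4)@(9, 9): e=[44,-24,100] → ·
    (0,5)@(1, 11): e=[-12,132,0] → ·  [on edge]
    (1,5)@(3, 11): e=[4,96,20] → █
    (4,5)@(9, 11): e=[52,-12,80] → ·
    (1,6)@(3, 13): e=[12,108,0] → █  [on edge]
    (4,6)@(9, 13): e=[60,0,60] → █  [on edge]
    (5,6)@(11, 13): e=[76,-36,80] → ·
    (2,7)@(5, 15): e=[36,84,0] → █  [on edge]
    (3,8)@(7, 17): e=[60,60,0] → █  [on edge]
    (4,9)@(9, 19): e=[84,36,0] → █  [on edge]
    (5,9)@(11, 19): e=[100,0,20] → █  [on edge]
    (5,10)@(11, 21): e=[108,12,0] → █  [on edge]
    (6,11)@(13, 23): e=[132,-12,0] → ·  [on edge]
  covered (19 px):
    · · · · · · · · · · ·
    · · · · · · · · · · ·
    · · · · · · · · · · ·
    · · █ █ · · · · · · ·
    · · █ █ · · · · · · ·
    · █ █ █ · · · · · · ·
    · █ █ █ █ · · · · · ·
    · · █ █ █ · · · · · ·
    · · · █ █ · · · · · ·
    · · · · █ █ · · · · ·
    · · · · · █ · · · · ·
    · · · · · · · · · · ·
T2:
  2·area = 48  (B↔C swapped to make it positive)
  edge (6, 12)→(0, 22): d=(-6,10) inclusive
  edge (0, 22)→(6, 4): d=(6,-18) inclusive
  edge (6, 4)→(6, 12): d=(0,8) inclusive
    (3,0)@(7, 1): e=[56,0,-8] → ·  [on edge]
    (2,3)@(5, 7): e=[40,0,8] → █  [on edge]
    (3,3)@(7, 7): e=[20,36,-8] → ·
    (4,3)@(9, 7): e=[0,72,-24] → ·  [on edge]
    (2,4)@(5, 9): e=[28,12,8] → █
    (3,4)@(7, 9): e=[8,48,-8] → ·
    (2,5)@(5, 11): e=[16,24,8] → █
    (3,5)@(7, 11): e=[-4,60,-8] → ·
    (1,6)@(3, 13): e=[24,0,24] → █  [on edge]
    (3,6)@(7, 13): e=[-16,72,-8] → ·
    (1,7)@(3, 15): e=[12,12,24] → █
    (2,7)@(5, 15): e=[-8,48,8] → ·
    (1,8)@(3, 17): e=[0,24,24] → █  [on edge]
    (0,9)@(1, 19): e=[8,0,40] → █  [on edge]
  covered (8 px):
    · · · · · · · · · · ·
    · · · · · · · · · · ·
    · · · · · · · · · · ·
    · · █ · · · · · · · ·
    · · █ · · · · · · · ·
    · · █ · · · · · · · ·
    · █ █ · · · · · · · ·
    · █ · · · · · · · · ·
    · █ · · · · · · · · ·
    █ · · · · · · · · · ·
    · · · · · · · · · · ·
    · · · · · · · · · · ·

Result: [[2,3],[2,4],[2,5],[1,6],[2,6],[1,7],[1,8],[0,9]]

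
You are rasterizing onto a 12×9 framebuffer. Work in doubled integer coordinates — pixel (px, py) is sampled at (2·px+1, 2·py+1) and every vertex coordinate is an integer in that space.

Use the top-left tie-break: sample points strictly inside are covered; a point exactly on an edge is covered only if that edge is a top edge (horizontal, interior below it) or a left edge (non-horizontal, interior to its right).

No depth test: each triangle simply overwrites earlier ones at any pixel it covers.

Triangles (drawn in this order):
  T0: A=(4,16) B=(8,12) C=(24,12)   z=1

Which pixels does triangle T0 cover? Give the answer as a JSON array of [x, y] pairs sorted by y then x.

T0:
  2·area = 64
  edge (4, 16)→(8, 12): d=(4,-4) top-left  bias=+0
  edge (8, 12)→(24, 12): d=(16,0) top-left  bias=+0
  edge (24, 12)→(4, 16): d=(-20,4) right/bottom  bias=-1
    (9,0)@(19, 1): e=[0,-176,240] → ·  [on edge]
    (8,1)@(17, 3): e=[0,-144,208] → ·  [on edge]
    (7,2)@(15, 5): e=[0,-112,176] → ·  [on edge]
    (6,3)@(13, 7): e=[0,-80,144] → ·  [on edge]
    (5,4)@(11, 9): e=[0,-48,112] → ·  [on edge]
    (4,5)@(9, 11): e=[0,-16,80] → ·  [on edge]
    (3,6)@(7, 13): e=[0,16,48] → #  [on edge]
    (4,6)@(9, 13): e=[8,16,40] → #
    (5,6)@(11, 13): e=[16,16,32] → #
    (6,6)@(13, 13): e=[24,16,24] → #
    (7,6)@(15, 13): e=[32,16,16] → #
    (8,6)@(17, 13): e=[40,16,8] → #
    (9,6)@(19, 13): e=[48,16,0] → ·  [on edge]
    (2,7)@(5, 15): e=[0,48,16] → #  [on edge]
    (4,7)@(9, 15): e=[16,48,0] → ·  [on edge]
    (1,8)@(3, 17): e=[0,80,-16] → ·  [on edge]
  covered (8 px):
    · · · · · · · · · · · ·
    · · · · · · · · · · · ·
    · · · · · · · · · · · ·
    · · · · · · · · · · · ·
    · · · · · · · · · · · ·
    · · · · · · · · · · · ·
    · · · # # # # # # · · ·
    · · # # · · · · · · · ·
    · · · · · · · · · · · ·

Final: [[3,6],[4,6],[5,6],[6,6],[7,6],[8,6],[2,7],[3,7]]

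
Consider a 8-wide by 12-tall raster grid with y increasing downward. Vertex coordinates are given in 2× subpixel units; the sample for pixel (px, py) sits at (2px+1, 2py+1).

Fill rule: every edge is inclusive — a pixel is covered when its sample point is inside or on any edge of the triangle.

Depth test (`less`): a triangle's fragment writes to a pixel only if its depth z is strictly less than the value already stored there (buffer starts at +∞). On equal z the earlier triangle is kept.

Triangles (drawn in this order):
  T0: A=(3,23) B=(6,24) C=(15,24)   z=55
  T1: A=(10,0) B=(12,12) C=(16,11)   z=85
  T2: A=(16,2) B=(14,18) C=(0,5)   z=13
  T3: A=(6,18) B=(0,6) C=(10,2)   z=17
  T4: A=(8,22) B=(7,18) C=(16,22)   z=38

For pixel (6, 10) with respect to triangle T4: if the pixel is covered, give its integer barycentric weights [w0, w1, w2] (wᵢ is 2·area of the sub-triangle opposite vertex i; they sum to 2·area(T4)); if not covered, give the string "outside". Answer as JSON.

T0:
  2·area = 9  (B↔C swapped to make it positive)
  edge (3, 23)→(15, 24): d=(12,1) inclusive
  edge (15, 24)→(6, 24): d=(-9,0) inclusive
  edge (6, 24)→(3, 23): d=(-3,-1) inclusive
    (1,11)@(3, 23): e=[0,9,0] → X  [on edge]
    (2,11)@(5, 23): e=[-2,9,2] → .
  covered (1 px):
    . . . . . . . .
    . . . . . . . .
    . . . . . . . .
    . . . . . . . .
    . . . . . . . .
    . . . . . . . .
    . . . . . . . .
    . . . . . . . .
    . . . . . . . .
    . . . . . . . .
    . . . . . . . .
    . X . . . . . .
T1:
  2·area = 50  (B↔C swapped to make it positive)
  edge (10, 0)→(16, 11): d=(6,11) inclusive
  edge (16, 11)→(12, 12): d=(-4,1) inclusive
  edge (12, 12)→(10, 0): d=(-2,-12) inclusive
    (5,1)@(11, 3): e=[7,37,6] → X
    (6,1)@(13, 3): e=[-15,35,30] → .
    (5,2)@(11, 5): e=[19,29,2] → X
    (6,2)@(13, 5): e=[-3,27,26] → .
    (5,3)@(11, 7): e=[31,21,-2] → .
    (6,3)@(13, 7): e=[9,19,22] → X
    (7,3)@(15, 7): e=[-13,17,46] → .
    (6,4)@(13, 9): e=[21,11,18] → X
    (7,4)@(15, 9): e=[-1,9,42] → .
    (6,5)@(13, 11): e=[33,3,14] → X
    (7,5)@(15, 11): e=[11,1,38] → X
    (6,6)@(13, 13): e=[45,-5,10] → .
  covered (6 px):
    . . . . . . . .
    . . . . . X . .
    . . . . . X . .
    . . . . . . X .
    . . . . . . X .
    . . . . . . X X
    . . . . . . . .
    . . . . . . . .
    . . . . . . . .
    . . . . . . . .
    . . . . . . . .
    . . . . . . . .
T2:
  2·area = 250
  edge (16, 2)→(14, 18): d=(-2,16) inclusive
  edge (14, 18)→(0, 5): d=(-14,-13) inclusive
  edge (0, 5)→(16, 2): d=(16,-3) inclusive
    (5,1)@(11, 3): e=[78,171,1] → X
    (6,1)@(13, 3): e=[46,197,7] → X
    (7,1)@(15, 3): e=[14,223,13] → X
    (0,2)@(1, 5): e=[234,13,3] → X
    (1,2)@(3, 5): e=[202,39,9] → X
    (2,2)@(5, 5): e=[170,65,15] → X
    (3,2)@(7, 5): e=[138,91,21] → X
    (4,2)@(9, 5): e=[106,117,27] → X
    (0,3)@(1, 7): e=[230,-15,35] → .
    (1,3)@(3, 7): e=[198,11,41] → X
    (1,4)@(3, 9): e=[194,-17,73] → .
    (2,4)@(5, 9): e=[162,9,79] → X
  covered (34 px):
    . . . . . . . .
    . . . . . X X X
    X X X X X X X X
    . X X X X X X X
    . . X X X X X X
    . . . X X X X .
    . . . . X X X .
    . . . . . X X .
    . . . . . . X .
    . . . . . . . .
    . . . . . . . .
    . . . . . . . .
T3:
  2·area = 144
  edge (6, 18)→(0, 6): d=(-6,-12) inclusive
  edge (0, 6)→(10, 2): d=(10,-4) inclusive
  edge (10, 2)→(6, 18): d=(-4,16) inclusive
    (4,1)@(9, 3): e=[126,6,12] → X
    (5,1)@(11, 3): e=[150,14,-20] → .
    (1,2)@(3, 5): e=[42,2,100] → X
    (2,2)@(5, 5): e=[66,10,68] → X
    (3,2)@(7, 5): e=[90,18,36] → X
    (5,2)@(11, 5): e=[138,34,-28] → .
    (0,3)@(1, 7): e=[6,14,124] → X
    (4,3)@(9, 7): e=[102,46,-4] → .
    (0,4)@(1, 9): e=[-6,34,116] → .
    (1,4)@(3, 9): e=[18,42,84] → X
    (4,4)@(9, 9): e=[90,66,-12] → .
    (1,5)@(3, 11): e=[6,62,76] → X
  covered (18 px):
    . . . . . . . .
    . . . . X . . .
    . X X X X . . .
    X X X X . . . .
    . X X X . . . .
    . X X X . . . .
    . . X X . . . .
    . . X . . . . .
    . . . . . . . .
    . . . . . . . .
    . . . . . . . .
    . . . . . . . .
T4:
  2·area = 32
  edge (8, 22)→(7, 18): d=(-1,-4) inclusive
  edge (7, 18)→(16, 22): d=(9,4) inclusive
  edge (16, 22)→(8, 22): d=(-8,0) inclusive
    (4,9)@(9, 19): e=[7,1,24] → X
    (5,9)@(11, 19): e=[15,-7,24] → .
    (4,10)@(9, 21): e=[5,19,8] → X
    (5,10)@(11, 21): e=[13,11,8] → X
    (6,10)@(13, 21): e=[21,3,8] → X
    (7,10)@(15, 21): e=[29,-5,8] → .
    (4,11)@(9, 23): e=[3,37,-8] → .
    (5,11)@(11, 23): e=[11,29,-8] → .
    (6,11)@(13, 23): e=[19,21,-8] → .
  covered (4 px):
    . . . . . . . .
    . . . . . . . .
    . . . . . . . .
    . . . . . . . .
    . . . . . . . .
    . . . . . . . .
    . . . . . . . .
    . . . . . . . .
    . . . . . . . .
    . . . . X . . .
    . . . . X X X .
    . . . . . . . .

Answer: [3,8,21]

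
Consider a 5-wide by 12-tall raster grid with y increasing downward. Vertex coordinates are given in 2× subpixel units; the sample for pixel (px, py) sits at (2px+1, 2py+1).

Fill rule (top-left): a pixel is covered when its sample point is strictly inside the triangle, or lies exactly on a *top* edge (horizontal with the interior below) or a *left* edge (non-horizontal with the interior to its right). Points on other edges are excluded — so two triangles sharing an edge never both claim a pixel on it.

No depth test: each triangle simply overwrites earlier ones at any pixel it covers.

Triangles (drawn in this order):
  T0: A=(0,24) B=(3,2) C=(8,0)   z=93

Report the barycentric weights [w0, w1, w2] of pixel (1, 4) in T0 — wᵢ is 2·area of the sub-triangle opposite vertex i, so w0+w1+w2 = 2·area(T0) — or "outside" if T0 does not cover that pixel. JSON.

T0:
  2·area = 104
  edge (0, 24)→(3, 2): d=(3,-22) top-left  bias=+0
  edge (3, 2)→(8, 0): d=(5,-2) top-left  bias=+0
  edge (8, 0)→(0, 24): d=(-8,24) right/bottom  bias=-1
    (3,0)@(7, 1): e=[85,3,16] → █
    (4,0)@(9, 1): e=[129,7,-32] → ·
    (1,1)@(3, 3): e=[3,5,96] → █
    (2,1)@(5, 3): e=[47,9,48] → █
    (3,1)@(7, 3): e=[91,13,0] → ·  [on edge]
    (1,2)@(3, 5): e=[9,15,80] → █
    (3,2)@(7, 5): e=[97,23,-16] → ·
    (1,3)@(3, 7): e=[15,25,64] → █
    (3,3)@(7, 7): e=[103,33,-32] → ·
    (1,4)@(3, 9): e=[21,35,48] → █
    (2,4)@(5, 9): e=[65,39,0] → ·  [on edge]
    (1,5)@(3, 11): e=[27,45,32] → █
    (1,7)@(3, 15): e=[39,65,0] → ·  [on edge]
    (0,10)@(1, 21): e=[13,91,0] → ·  [on edge]
  covered (12 px):
    · · · █ ·
    · █ █ · ·
    · █ █ · ·
    · █ █ · ·
    · █ · · ·
    · █ · · ·
    · █ · · ·
    · · · · ·
    █ · · · ·
    █ · · · ·
    · · · · ·
    · · · · ·

Answer: [35,48,21]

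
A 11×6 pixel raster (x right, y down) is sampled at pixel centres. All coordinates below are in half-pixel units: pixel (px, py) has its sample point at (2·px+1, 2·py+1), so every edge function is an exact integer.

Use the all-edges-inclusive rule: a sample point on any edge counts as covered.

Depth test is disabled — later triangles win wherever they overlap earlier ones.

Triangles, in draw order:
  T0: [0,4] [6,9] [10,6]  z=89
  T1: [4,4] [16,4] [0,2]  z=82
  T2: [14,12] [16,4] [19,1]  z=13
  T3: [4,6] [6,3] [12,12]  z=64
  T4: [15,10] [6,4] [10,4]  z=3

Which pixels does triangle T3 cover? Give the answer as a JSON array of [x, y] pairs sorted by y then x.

T0:
  2·area = 38  (B↔C swapped to make it positive)
  edge (0, 4)→(10, 6): d=(10,2) inclusive
  edge (10, 6)→(6, 9): d=(-4,3) inclusive
  edge (6, 9)→(0, 4): d=(-6,-5) inclusive
    (1,2)@(3, 5): e=[4,25,9] → X
    (2,2)@(5, 5): e=[0,19,19] → X  [on edge]
    (3,2)@(7, 5): e=[-4,13,29] → .
    (1,3)@(3, 7): e=[24,17,-3] → .
    (2,3)@(5, 7): e=[20,11,7] → X
    (3,3)@(7, 7): e=[16,5,17] → X
    (4,3)@(9, 7): e=[12,-1,27] → .
    (7,3)@(15, 7): e=[0,-19,57] → .  [on edge]
    (2,4)@(5, 9): e=[40,3,-5] → .
    (3,4)@(7, 9): e=[36,-3,5] → .
  covered (4 px):
    . . . . . . . . . . .
    . . . . . . . . . . .
    . X X . . . . . . . .
    . . X X . . . . . . .
    . . . . . . . . . . .
    . . . . . . . . . . .
T1:
  2·area = 24  (B↔C swapped to make it positive)
  edge (4, 4)→(0, 2): d=(-4,-2) inclusive
  edge (0, 2)→(16, 4): d=(16,2) inclusive
  edge (16, 4)→(4, 4): d=(-12,0) inclusive
    (1,1)@(3, 3): e=[2,10,12] → X
    (2,1)@(5, 3): e=[6,6,12] → X
    (3,1)@(7, 3): e=[10,2,12] → X
    (4,1)@(9, 3): e=[14,-2,12] → .
    (1,2)@(3, 5): e=[-6,42,-12] → .
    (2,2)@(5, 5): e=[-2,38,-12] → .
    (3,2)@(7, 5): e=[2,34,-12] → .
  covered (3 px):
    . . . . . . . . . . .
    . X X X . . . . . . .
    . . . . . . . . . . .
    . . . . . . . . . . .
    . . . . . . . . . . .
    . . . . . . . . . . .
T2:
  2·area = 18
  edge (14, 12)→(16, 4): d=(2,-8) inclusive
  edge (16, 4)→(19, 1): d=(3,-3) inclusive
  edge (19, 1)→(14, 12): d=(-5,11) inclusive
    (9,0)@(19, 1): e=[18,0,0] → X  [on edge]
    (10,0)@(21, 1): e=[34,6,-22] → .
    (8,1)@(17, 3): e=[6,0,12] → X  [on edge]
    (9,1)@(19, 3): e=[22,6,-10] → .
    (7,2)@(15, 5): e=[-6,0,24] → .  [on edge]
    (8,2)@(17, 5): e=[10,6,2] → X
    (9,2)@(19, 5): e=[26,12,-20] → .
    (6,3)@(13, 7): e=[-18,0,36] → .  [on edge]
    (8,3)@(17, 7): e=[14,12,-8] → .
    (5,4)@(11, 9): e=[-30,0,48] → .  [on edge]
    (7,4)@(15, 9): e=[2,12,4] → X
    (8,4)@(17, 9): e=[18,18,-18] → .
    (4,5)@(9, 11): e=[-42,0,60] → .  [on edge]
  covered (4 px):
    . . . . . . . . . X .
    . . . . . . . . X . .
    . . . . . . . . X . .
    . . . . . . . . . . .
    . . . . . . . X . . .
    . . . . . . . . . . .
T3:
  2·area = 36
  edge (4, 6)→(6, 3): d=(2,-3) inclusive
  edge (6, 3)→(12, 12): d=(6,9) inclusive
  edge (12, 12)→(4, 6): d=(-8,-6) inclusive
    (2,2)@(5, 5): e=[1,21,14] → X
    (3,2)@(7, 5): e=[7,3,26] → X
    (4,2)@(9, 5): e=[13,-15,38] → .
    (2,3)@(5, 7): e=[5,33,-2] → .
    (3,3)@(7, 7): e=[11,15,10] → X
    (4,3)@(9, 7): e=[17,-3,22] → .
    (3,4)@(7, 9): e=[15,27,-6] → .
    (4,4)@(9, 9): e=[21,9,6] → X
    (5,4)@(11, 9): e=[27,-9,18] → .
    (4,5)@(9, 11): e=[25,21,-10] → .
    (5,5)@(11, 11): e=[31,3,2] → X
    (6,5)@(13, 11): e=[37,-15,14] → .
  covered (5 px):
    . . . . . . . . . . .
    . . . . . . . . . . .
    . . X X . . . . . . .
    . . . X . . . . . . .
    . . . . X . . . . . .
    . . . . . X . . . . .
T4:
  2·area = 24
  edge (15, 10)→(6, 4): d=(-9,-6) inclusive
  edge (6, 4)→(10, 4): d=(4,0) inclusive
  edge (10, 4)→(15, 10): d=(5,6) inclusive
    (4,2)@(9, 5): e=[9,4,11] → X
    (5,2)@(11, 5): e=[21,4,-1] → .
    (4,3)@(9, 7): e=[-9,12,21] → .
    (5,3)@(11, 7): e=[3,12,9] → X
    (6,3)@(13, 7): e=[15,12,-3] → .
    (5,4)@(11, 9): e=[-15,20,19] → .
  covered (2 px):
    . . . . . . . . . . .
    . . . . . . . . . . .
    . . . . X . . . . . .
    . . . . . X . . . . .
    . . . . . . . . . . .
    . . . . . . . . . . .

Final: [[2,2],[3,2],[3,3],[4,4],[5,5]]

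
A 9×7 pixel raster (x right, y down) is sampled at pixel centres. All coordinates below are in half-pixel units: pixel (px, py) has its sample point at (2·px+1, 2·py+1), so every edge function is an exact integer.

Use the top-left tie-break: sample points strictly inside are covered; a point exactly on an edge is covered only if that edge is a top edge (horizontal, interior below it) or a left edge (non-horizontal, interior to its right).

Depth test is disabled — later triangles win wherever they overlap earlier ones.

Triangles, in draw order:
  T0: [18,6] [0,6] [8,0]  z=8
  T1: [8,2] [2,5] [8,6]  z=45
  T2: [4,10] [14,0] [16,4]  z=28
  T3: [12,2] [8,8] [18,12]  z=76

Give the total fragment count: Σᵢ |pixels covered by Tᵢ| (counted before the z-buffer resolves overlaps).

T0:
  2·area = 108
  edge (18, 6)→(0, 6): d=(-18,0) right/bottom  bias=-1
  edge (0, 6)→(8, 0): d=(8,-6) top-left  bias=+0
  edge (8, 0)→(18, 6): d=(10,6) right/bottom  bias=-1
    (3,0)@(7, 1): e=[90,2,16] → X
    (4,0)@(9, 1): e=[90,14,4] → X
    (5,0)@(11, 1): e=[90,26,-8] → .
    (2,1)@(5, 3): e=[54,6,48] → X
    (5,1)@(11, 3): e=[54,42,12] → X
    (6,1)@(13, 3): e=[54,54,0] → .  [on edge]
    (1,2)@(3, 5): e=[18,10,80] → X
    (6,2)@(13, 5): e=[18,70,20] → X
    (7,2)@(15, 5): e=[18,82,8] → X
    (8,2)@(17, 5): e=[18,94,-4] → .
    (1,3)@(3, 7): e=[-18,26,100] → .
    (2,3)@(5, 7): e=[-18,38,88] → .
  covered (13 px):
    . . . X X . . . .
    . . X X X X . . .
    . X X X X X X X .
    . . . . . . . . .
    . . . . . . . . .
    . . . . . . . . .
    . . . . . . . . .
T1:
  2·area = 24  (B↔C swapped to make it positive)
  edge (8, 2)→(8, 6): d=(0,4) right/bottom  bias=-1
  edge (8, 6)→(2, 5): d=(-6,-1) top-left  bias=+0
  edge (2, 5)→(8, 2): d=(6,-3) top-left  bias=+0
    (3,1)@(7, 3): e=[4,17,3] → X
    (4,1)@(9, 3): e=[-4,19,9] → .
    (1,2)@(3, 5): e=[20,1,3] → X
    (2,2)@(5, 5): e=[12,3,9] → X
    (4,2)@(9, 5): e=[-4,7,21] → .
    (1,3)@(3, 7): e=[20,-11,15] → .
    (2,3)@(5, 7): e=[12,-9,21] → .
    (3,3)@(7, 7): e=[4,-7,27] → .
  covered (4 px):
    . . . . . . . . .
    . . . X . . . . .
    . X X X . . . . .
    . . . . . . . . .
    . . . . . . . . .
    . . . . . . . . .
    . . . . . . . . .
T2:
  2·area = 60
  edge (4, 10)→(14, 0): d=(10,-10) top-left  bias=+0
  edge (14, 0)→(16, 4): d=(2,4) right/bottom  bias=-1
  edge (16, 4)→(4, 10): d=(-12,6) right/bottom  bias=-1
    (6,0)@(13, 1): e=[0,6,54] → X  [on edge]
    (7,0)@(15, 1): e=[20,-2,42] → .
    (5,1)@(11, 3): e=[0,18,42] → X  [on edge]
    (7,1)@(15, 3): e=[40,2,18] → X
    (8,1)@(17, 3): e=[60,-6,6] → .
    (4,2)@(9, 5): e=[0,30,30] → X  [on edge]
    (7,2)@(15, 5): e=[60,6,-6] → .
    (3,3)@(7, 7): e=[0,42,18] → X  [on edge]
    (5,3)@(11, 7): e=[40,26,-6] → .
    (6,3)@(13, 7): e=[60,18,-18] → .
    (2,4)@(5, 9): e=[0,54,6] → X  [on edge]
    (3,4)@(7, 9): e=[20,46,-6] → .
    (1,5)@(3, 11): e=[0,66,-6] → .  [on edge]
    (0,6)@(1, 13): e=[0,78,-18] → .  [on edge]
  covered (10 px):
    . . . . . . X . .
    . . . . . X X X .
    . . . . X X X . .
    . . . X X . . . .
    . . X . . . . . .
    . . . . . . . . .
    . . . . . . . . .
T3:
  2·area = 76  (B↔C swapped to make it positive)
  edge (12, 2)→(18, 12): d=(6,10) right/bottom  bias=-1
  edge (18, 12)→(8, 8): d=(-10,-4) top-left  bias=+0
  edge (8, 8)→(12, 2): d=(4,-6) top-left  bias=+0
    (5,2)@(11, 5): e=[28,42,6] → X
    (6,2)@(13, 5): e=[8,50,18] → X
    (7,2)@(15, 5): e=[-12,58,30] → .
    (4,3)@(9, 7): e=[60,14,2] → X
    (7,3)@(15, 7): e=[0,38,38] → .  [on edge]
    (4,4)@(9, 9): e=[72,-6,10] → .
    (5,4)@(11, 9): e=[52,2,22] → X
    (7,4)@(15, 9): e=[12,18,46] → X
    (8,4)@(17, 9): e=[-8,26,58] → .
    (5,5)@(11, 11): e=[64,-18,30] → .
    (6,5)@(13, 11): e=[44,-10,42] → .
    (7,5)@(15, 11): e=[24,-2,54] → .
  covered (9 px):
    . . . . . . . . .
    . . . . . . . . .
    . . . . . X X . .
    . . . . X X X . .
    . . . . . X X X .
    . . . . . . . . X
    . . . . . . . . .

Answer: 36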